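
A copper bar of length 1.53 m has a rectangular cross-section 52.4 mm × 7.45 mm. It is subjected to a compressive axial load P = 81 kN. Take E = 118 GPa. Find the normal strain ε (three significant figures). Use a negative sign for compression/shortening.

A = 390.4 mm².
σ = N/A = -207.5 MPa; ε = σ/E = -207.5/118000 = -1.758e-03.

-0.00176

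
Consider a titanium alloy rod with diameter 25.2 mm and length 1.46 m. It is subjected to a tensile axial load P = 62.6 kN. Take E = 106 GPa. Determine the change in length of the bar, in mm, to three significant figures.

A = 498.8 mm².
δ_mech = NL/(AE) = 62600·1460/(498.8·106000) = 1.729 mm.

1.73 mm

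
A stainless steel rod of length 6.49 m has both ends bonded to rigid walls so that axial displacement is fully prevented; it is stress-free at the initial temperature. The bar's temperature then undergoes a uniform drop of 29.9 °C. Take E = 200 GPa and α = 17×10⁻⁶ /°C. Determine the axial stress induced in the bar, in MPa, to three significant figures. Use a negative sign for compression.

Free thermal expansion αLΔT = 17e-6 · 6490 · -29.9 = -3.299 mm.
The walls impose strain ε = −(-3.299)/6490 = 5.0830e-04; σ = Eε = 200000 · 5.0830e-04 = 101.7 MPa.

102 MPa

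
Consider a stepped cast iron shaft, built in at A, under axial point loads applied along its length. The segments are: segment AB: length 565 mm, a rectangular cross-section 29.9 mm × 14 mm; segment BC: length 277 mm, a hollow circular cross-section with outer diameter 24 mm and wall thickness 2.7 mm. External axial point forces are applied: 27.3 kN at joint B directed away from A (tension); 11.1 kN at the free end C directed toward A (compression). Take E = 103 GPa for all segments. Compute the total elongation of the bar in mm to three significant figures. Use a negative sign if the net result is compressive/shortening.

0.0471 mm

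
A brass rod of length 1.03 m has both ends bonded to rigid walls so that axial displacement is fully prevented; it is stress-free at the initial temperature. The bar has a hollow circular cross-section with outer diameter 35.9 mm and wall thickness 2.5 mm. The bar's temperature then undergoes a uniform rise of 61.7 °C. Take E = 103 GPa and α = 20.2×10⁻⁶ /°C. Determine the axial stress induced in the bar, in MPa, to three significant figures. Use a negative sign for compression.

Free thermal expansion αLΔT = 20.2e-6 · 1030 · 61.7 = 1.284 mm.
The walls impose strain ε = −(1.284)/1030 = -1.2463e-03; σ = Eε = 103000 · -1.2463e-03 = -128.4 MPa.

-128 MPa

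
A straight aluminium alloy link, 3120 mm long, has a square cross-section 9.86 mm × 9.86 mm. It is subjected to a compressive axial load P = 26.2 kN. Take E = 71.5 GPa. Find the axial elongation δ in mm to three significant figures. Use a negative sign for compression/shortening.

A = 97.22 mm².
δ_mech = NL/(AE) = -26200·3120/(97.22·71500) = -11.76 mm.

-11.8 mm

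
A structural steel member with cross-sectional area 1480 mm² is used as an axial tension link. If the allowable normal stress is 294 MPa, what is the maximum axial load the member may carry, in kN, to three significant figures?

435 kN

P_max = σ_allow · A = 294 · 1480 = 435100 N = 435.1 kN.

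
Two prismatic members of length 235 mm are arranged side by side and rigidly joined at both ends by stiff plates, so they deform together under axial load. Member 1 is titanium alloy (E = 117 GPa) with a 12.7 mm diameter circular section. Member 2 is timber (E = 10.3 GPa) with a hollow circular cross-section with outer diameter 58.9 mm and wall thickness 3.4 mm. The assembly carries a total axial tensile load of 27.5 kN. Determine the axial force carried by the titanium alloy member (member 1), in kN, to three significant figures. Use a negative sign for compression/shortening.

A_1 = 126.7 mm².
A_2 = 592.8 mm².
Equal strain + equilibrium ⇒ each member carries load in proportion to AE: A₁E₁ = 14820000 N, A₂E₂ = 6106000 N, ΣAE = 20930000 N.
F₁ = P·A₁E₁/ΣAE = 27500·14820000/20930000 = 19480 N.

19.5 kN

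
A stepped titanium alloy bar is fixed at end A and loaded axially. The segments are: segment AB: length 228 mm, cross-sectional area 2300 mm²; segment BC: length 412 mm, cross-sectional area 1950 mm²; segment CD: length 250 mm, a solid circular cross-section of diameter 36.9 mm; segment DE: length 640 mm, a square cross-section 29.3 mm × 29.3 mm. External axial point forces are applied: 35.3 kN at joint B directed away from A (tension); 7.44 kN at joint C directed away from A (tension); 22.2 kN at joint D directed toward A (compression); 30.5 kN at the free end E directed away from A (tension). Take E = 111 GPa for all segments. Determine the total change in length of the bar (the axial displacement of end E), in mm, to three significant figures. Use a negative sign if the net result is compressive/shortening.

0.298 mm

Internal axial forces (sectioning from the free end, tension +): N_DE = 30.5 kN, N_CD = 8.3 kN, N_BC = 15.74 kN, N_AB = 51.04 kN.
A_CD = 1069 mm².
A_DE = 858.5 mm².
δ_AB = 51040·228/(2300·111000) = 0.04558 mm
δ_BC = 15740·412/(1950·111000) = 0.02996 mm
δ_CD = 8300·250/(1069·111000) = 0.01748 mm
δ_DE = 30500·640/(858.5·111000) = 0.2048 mm
δ = Σδ_i = 0.2979 mm.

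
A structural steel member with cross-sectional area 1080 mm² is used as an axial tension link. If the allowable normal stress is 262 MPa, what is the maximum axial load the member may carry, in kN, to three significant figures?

P_max = σ_allow · A = 262 · 1080 = 283000 N = 283 kN.

283 kN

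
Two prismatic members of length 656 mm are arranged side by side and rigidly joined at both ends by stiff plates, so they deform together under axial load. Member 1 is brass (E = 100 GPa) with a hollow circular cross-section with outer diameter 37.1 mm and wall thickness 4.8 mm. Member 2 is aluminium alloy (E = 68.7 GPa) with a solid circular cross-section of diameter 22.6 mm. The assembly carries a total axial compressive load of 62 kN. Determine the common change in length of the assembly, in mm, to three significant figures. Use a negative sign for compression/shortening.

-0.533 mm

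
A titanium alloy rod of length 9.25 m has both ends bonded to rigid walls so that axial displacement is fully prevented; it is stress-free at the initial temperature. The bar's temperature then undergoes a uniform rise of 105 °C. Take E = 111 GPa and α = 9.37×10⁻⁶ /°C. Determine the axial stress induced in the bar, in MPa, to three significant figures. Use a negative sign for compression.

Free thermal expansion αLΔT = 9.37e-6 · 9250 · 105 = 9.101 mm.
The walls impose strain ε = −(9.101)/9250 = -9.8385e-04; σ = Eε = 111000 · -9.8385e-04 = -109.2 MPa.

-109 MPa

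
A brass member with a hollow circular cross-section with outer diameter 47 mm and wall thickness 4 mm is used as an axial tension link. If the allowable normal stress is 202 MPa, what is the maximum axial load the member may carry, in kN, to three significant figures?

A = 540.4 mm².
P_max = σ_allow · A = 202 · 540.4 = 109200 N = 109.2 kN.

109 kN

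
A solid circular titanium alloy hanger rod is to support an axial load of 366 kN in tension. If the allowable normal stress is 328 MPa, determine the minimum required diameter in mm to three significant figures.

Required area A ≥ P/σ_allow = 366000/328 = 1116 mm².
For a solid circular section, d ≥ √(4A/π) = 37.69 mm.

37.7 mm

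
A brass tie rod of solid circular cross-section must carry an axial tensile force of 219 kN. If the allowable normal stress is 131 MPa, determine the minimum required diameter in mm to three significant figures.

46.1 mm

Required area A ≥ P/σ_allow = 219000/131 = 1672 mm².
For a solid circular section, d ≥ √(4A/π) = 46.14 mm.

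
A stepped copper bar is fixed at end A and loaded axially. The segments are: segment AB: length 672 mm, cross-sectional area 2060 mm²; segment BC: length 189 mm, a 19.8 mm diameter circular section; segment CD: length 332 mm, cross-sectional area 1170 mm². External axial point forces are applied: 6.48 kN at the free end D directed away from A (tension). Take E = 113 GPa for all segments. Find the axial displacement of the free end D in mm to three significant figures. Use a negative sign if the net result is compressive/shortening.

0.0702 mm

Internal axial forces (sectioning from the free end, tension +): N_CD = 6.48 kN, N_BC = 6.48 kN, N_AB = 6.48 kN.
A_BC = 307.9 mm².
δ_AB = 6480·672/(2060·113000) = 0.01871 mm
δ_BC = 6480·189/(307.9·113000) = 0.0352 mm
δ_CD = 6480·332/(1170·113000) = 0.01627 mm
δ = Σδ_i = 0.07018 mm.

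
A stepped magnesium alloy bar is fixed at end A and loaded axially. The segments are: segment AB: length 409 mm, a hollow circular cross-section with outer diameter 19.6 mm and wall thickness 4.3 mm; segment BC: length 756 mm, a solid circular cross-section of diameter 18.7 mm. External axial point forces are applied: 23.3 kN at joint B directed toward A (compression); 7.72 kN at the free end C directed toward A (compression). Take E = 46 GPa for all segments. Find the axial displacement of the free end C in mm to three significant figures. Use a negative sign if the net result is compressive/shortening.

Internal axial forces (sectioning from the free end, tension +): N_BC = -7.72 kN, N_AB = -31.02 kN.
A_AB = 206.7 mm².
A_BC = 274.6 mm².
δ_AB = -31020·409/(206.7·46000) = -1.334 mm
δ_BC = -7720·756/(274.6·46000) = -0.462 mm
δ = Σδ_i = -1.796 mm.

-1.80 mm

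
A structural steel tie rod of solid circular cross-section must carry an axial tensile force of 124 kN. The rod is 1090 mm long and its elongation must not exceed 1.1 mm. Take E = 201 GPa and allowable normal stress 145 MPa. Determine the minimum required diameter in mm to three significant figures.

33.0 mm

Required area A ≥ P/σ_allow = 124000/145 = 855.2 mm².
For a solid circular section, d ≥ √(4A/π) = 33 mm.
Elongation limit: A ≥ PL/(Eδ_allow) = 124000·1090/(201000·1.1) = 611.3 mm² ⇒ d ≥ 27.9 mm.
The stress limit governs.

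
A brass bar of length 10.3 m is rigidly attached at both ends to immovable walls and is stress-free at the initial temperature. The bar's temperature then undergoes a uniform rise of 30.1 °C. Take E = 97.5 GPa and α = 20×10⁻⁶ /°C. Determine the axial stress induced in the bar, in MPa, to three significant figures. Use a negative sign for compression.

Free thermal expansion αLΔT = 20e-6 · 10300 · 30.1 = 6.201 mm.
The walls impose strain ε = −(6.201)/10300 = -6.0200e-04; σ = Eε = 97500 · -6.0200e-04 = -58.7 MPa.

-58.7 MPa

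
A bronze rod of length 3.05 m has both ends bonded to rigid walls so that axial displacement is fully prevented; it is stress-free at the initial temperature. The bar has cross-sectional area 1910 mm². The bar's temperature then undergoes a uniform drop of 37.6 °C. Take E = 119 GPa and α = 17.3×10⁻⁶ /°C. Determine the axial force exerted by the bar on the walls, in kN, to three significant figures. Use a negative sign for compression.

148 kN

Free thermal expansion αLΔT = 17.3e-6 · 3050 · -37.6 = -1.984 mm.
The walls impose strain ε = −(-1.984)/3050 = 6.5048e-04; σ = Eε = 119000 · 6.5048e-04 = 77.41 MPa.
Wall reaction R = σ·A = 77.41·1910 = 147800 N = 147.8 kN.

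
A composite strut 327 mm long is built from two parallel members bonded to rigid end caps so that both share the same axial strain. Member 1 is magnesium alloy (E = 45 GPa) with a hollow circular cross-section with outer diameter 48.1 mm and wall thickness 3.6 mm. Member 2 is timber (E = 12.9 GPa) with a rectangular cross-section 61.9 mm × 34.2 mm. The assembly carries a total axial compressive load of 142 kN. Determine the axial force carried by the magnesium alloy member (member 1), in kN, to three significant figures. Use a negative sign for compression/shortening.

A_1 = 503.3 mm².
A_2 = 2117 mm².
Equal strain + equilibrium ⇒ each member carries load in proportion to AE: A₁E₁ = 22650000 N, A₂E₂ = 27310000 N, ΣAE = 49960000 N.
F₁ = P·A₁E₁/ΣAE = -142000·22650000/49960000 = -64380 N.

-64.4 kN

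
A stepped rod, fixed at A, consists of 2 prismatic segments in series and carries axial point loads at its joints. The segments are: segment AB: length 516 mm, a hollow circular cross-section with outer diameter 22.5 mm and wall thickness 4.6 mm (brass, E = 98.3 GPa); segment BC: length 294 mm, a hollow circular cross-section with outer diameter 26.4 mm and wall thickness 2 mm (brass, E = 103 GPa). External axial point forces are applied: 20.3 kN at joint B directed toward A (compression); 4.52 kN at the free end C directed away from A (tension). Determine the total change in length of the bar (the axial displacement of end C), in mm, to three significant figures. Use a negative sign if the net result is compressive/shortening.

Internal axial forces (sectioning from the free end, tension +): N_BC = 4.52 kN, N_AB = -15.78 kN.
A_AB = 258.7 mm².
A_BC = 153.3 mm².
δ_AB = -15780·516/(258.7·98300) = -0.3202 mm
δ_BC = 4520·294/(153.3·103000) = 0.08415 mm
δ = Σδ_i = -0.2361 mm.

-0.236 mm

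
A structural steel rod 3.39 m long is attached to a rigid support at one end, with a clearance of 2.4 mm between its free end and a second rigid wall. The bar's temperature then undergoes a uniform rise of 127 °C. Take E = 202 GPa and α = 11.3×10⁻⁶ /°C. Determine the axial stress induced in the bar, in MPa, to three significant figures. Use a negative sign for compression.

Free thermal expansion αLΔT = 11.3e-6 · 3390 · 127 = 4.865 mm.
The walls engage after the gap closes; constrained expansion = 4.865 − 2.4 = 2.465 mm.
The walls impose strain ε = −(2.465)/3390 = -7.2714e-04; σ = Eε = 202000 · -7.2714e-04 = -146.9 MPa.

-147 MPa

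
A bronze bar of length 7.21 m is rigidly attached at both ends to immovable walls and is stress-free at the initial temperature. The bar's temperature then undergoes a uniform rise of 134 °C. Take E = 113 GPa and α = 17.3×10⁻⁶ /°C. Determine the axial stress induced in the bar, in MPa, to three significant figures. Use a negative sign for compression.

-262 MPa

Free thermal expansion αLΔT = 17.3e-6 · 7210 · 134 = 16.71 mm.
The walls impose strain ε = −(16.71)/7210 = -2.3182e-03; σ = Eε = 113000 · -2.3182e-03 = -262 MPa.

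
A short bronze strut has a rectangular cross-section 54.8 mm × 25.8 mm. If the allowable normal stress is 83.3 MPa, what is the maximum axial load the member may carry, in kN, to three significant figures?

118 kN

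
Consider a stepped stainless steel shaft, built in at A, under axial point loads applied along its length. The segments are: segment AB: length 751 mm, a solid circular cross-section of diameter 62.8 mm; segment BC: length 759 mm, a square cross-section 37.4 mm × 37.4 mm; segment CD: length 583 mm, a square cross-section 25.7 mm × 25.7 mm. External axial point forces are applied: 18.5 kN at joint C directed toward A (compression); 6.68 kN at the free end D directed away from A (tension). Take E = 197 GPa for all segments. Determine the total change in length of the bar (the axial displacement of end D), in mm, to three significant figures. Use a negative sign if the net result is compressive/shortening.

-0.0172 mm

Internal axial forces (sectioning from the free end, tension +): N_CD = 6.68 kN, N_BC = -11.82 kN, N_AB = -11.82 kN.
A_AB = 3097 mm².
A_BC = 1399 mm².
A_CD = 660.5 mm².
δ_AB = -11820·751/(3097·197000) = -0.01455 mm
δ_BC = -11820·759/(1399·197000) = -0.03256 mm
δ_CD = 6680·583/(660.5·197000) = 0.02993 mm
δ = Σδ_i = -0.01717 mm.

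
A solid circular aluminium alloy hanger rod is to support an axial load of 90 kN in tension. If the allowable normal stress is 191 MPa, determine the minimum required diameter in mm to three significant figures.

24.5 mm

Required area A ≥ P/σ_allow = 90000/191 = 471.2 mm².
For a solid circular section, d ≥ √(4A/π) = 24.49 mm.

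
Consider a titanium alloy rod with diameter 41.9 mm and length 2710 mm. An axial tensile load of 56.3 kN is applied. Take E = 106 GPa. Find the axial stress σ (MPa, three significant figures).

40.8 MPa

A = 1379 mm².
σ = N/A = 56300/1379 = 40.83 MPa.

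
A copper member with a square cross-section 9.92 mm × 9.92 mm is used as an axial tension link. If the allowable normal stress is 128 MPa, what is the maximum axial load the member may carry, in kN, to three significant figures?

A = 98.41 mm².
P_max = σ_allow · A = 128 · 98.41 = 12600 N = 12.6 kN.

12.6 kN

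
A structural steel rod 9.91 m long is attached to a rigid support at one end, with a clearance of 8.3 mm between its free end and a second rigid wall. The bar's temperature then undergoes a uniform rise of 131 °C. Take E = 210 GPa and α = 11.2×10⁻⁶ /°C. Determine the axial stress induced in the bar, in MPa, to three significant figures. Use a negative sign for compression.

-132 MPa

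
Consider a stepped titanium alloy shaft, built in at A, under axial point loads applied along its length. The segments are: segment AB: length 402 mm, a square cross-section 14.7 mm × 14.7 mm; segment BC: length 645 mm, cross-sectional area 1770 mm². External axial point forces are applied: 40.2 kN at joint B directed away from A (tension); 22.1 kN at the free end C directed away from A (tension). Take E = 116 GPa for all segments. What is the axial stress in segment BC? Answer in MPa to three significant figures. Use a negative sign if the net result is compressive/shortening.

Internal axial forces (sectioning from the free end, tension +): N_BC = 22.1 kN, N_AB = 62.3 kN.
σ_BC = N_BC/A_BC = 22100/1770 = 12.49 MPa.

12.5 MPa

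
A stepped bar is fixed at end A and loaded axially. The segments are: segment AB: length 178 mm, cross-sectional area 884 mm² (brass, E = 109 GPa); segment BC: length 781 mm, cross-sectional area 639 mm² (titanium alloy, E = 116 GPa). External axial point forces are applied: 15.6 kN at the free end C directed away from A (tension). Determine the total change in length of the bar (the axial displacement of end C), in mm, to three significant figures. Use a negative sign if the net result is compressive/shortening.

0.193 mm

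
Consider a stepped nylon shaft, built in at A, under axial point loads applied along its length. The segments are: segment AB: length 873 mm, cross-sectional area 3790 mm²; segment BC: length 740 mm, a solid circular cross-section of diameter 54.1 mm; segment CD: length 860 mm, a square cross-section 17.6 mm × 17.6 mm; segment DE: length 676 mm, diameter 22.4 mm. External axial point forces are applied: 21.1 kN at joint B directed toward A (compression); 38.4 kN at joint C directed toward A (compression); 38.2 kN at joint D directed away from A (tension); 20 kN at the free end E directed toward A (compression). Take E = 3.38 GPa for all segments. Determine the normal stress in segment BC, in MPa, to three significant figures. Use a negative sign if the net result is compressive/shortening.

-8.79 MPa

Internal axial forces (sectioning from the free end, tension +): N_DE = -20 kN, N_CD = 18.2 kN, N_BC = -20.2 kN, N_AB = -41.3 kN.
A_BC = 2299 mm².
σ_BC = N_BC/A_BC = -20200/2299 = -8.788 MPa.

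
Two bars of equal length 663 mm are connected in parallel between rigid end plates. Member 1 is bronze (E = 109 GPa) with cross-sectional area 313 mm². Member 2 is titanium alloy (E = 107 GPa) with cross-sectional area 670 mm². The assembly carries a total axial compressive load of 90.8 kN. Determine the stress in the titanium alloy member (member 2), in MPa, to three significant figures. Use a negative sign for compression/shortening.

-91.8 MPa

Equal strain + equilibrium ⇒ each member carries load in proportion to AE: A₁E₁ = 34120000 N, A₂E₂ = 71690000 N, ΣAE = 105800000 N.
σ₂ = P·E₂/ΣAE = -90800·107000/105800000 = -91.82 MPa.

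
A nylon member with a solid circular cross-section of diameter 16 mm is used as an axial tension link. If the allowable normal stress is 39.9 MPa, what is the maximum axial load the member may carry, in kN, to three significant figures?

8.02 kN

A = 201.1 mm².
P_max = σ_allow · A = 39.9 · 201.1 = 8022 N = 8.022 kN.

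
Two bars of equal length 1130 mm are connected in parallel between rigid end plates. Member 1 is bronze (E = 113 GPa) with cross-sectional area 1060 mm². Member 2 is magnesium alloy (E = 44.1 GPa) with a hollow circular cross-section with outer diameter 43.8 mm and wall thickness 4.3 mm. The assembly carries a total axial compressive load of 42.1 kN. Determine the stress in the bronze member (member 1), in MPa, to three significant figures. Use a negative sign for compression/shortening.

-33.2 MPa

A_2 = 533.6 mm².
Equal strain + equilibrium ⇒ each member carries load in proportion to AE: A₁E₁ = 119800000 N, A₂E₂ = 23530000 N, ΣAE = 143300000 N.
σ₁ = P·E₁/ΣAE = -42100·113000/143300000 = -33.2 MPa.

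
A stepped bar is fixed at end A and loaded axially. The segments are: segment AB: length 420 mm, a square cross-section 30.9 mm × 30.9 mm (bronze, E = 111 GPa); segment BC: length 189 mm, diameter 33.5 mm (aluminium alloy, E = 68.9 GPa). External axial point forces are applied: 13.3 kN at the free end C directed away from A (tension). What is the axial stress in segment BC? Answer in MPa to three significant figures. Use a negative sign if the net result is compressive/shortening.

15.1 MPa

Internal axial forces (sectioning from the free end, tension +): N_BC = 13.3 kN, N_AB = 13.3 kN.
A_BC = 881.4 mm².
σ_BC = N_BC/A_BC = 13300/881.4 = 15.09 MPa.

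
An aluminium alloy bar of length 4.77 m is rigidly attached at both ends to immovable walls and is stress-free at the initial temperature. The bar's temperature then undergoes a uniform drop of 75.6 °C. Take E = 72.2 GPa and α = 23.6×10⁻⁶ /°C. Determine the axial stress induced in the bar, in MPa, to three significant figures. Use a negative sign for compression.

Free thermal expansion αLΔT = 23.6e-6 · 4770 · -75.6 = -8.51 mm.
The walls impose strain ε = −(-8.51)/4770 = 1.7842e-03; σ = Eε = 72200 · 1.7842e-03 = 128.8 MPa.

129 MPa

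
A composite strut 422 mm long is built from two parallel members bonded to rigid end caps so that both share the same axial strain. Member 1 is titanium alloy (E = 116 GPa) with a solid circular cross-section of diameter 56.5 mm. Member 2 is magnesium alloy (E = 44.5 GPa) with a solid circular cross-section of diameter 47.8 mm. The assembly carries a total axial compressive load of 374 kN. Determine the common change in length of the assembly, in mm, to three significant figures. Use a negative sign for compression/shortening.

-0.426 mm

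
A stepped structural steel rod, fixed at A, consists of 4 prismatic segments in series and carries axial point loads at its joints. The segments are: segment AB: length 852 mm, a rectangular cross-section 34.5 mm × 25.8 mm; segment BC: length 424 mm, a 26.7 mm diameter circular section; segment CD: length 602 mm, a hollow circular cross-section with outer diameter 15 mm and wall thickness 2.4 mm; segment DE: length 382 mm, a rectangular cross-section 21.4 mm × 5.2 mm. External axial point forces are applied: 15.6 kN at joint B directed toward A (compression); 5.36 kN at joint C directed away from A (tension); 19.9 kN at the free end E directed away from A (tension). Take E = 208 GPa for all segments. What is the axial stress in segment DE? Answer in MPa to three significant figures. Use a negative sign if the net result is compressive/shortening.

179 MPa

Internal axial forces (sectioning from the free end, tension +): N_DE = 19.9 kN, N_CD = 19.9 kN, N_BC = 25.26 kN, N_AB = 9.66 kN.
A_DE = 111.3 mm².
σ_DE = N_DE/A_DE = 19900/111.3 = 178.8 MPa.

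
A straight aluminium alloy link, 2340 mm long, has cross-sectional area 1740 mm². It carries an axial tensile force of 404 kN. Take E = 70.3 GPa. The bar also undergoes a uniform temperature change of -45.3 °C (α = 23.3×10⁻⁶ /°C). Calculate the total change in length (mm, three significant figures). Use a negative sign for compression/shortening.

5.26 mm

δ_mech = NL/(AE) = 404000·2340/(1740·70300) = 7.728 mm.
δ_thermal = αLΔT = 23.3e-6·2340·-45.3 = -2.47 mm.
δ = δ_mech + δ_thermal = 5.259 mm.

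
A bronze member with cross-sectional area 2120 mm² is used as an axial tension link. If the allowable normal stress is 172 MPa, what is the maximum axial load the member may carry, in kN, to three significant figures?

P_max = σ_allow · A = 172 · 2120 = 364600 N = 364.6 kN.

365 kN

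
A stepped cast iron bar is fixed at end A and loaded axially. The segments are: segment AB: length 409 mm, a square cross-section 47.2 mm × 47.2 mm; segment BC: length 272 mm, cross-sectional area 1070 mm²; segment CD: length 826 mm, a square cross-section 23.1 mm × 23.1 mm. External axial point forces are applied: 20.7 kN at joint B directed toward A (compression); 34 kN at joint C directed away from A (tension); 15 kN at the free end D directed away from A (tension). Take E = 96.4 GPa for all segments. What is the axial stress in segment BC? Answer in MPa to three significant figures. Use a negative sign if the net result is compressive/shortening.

45.8 MPa

Internal axial forces (sectioning from the free end, tension +): N_CD = 15 kN, N_BC = 49 kN, N_AB = 28.3 kN.
σ_BC = N_BC/A_BC = 49000/1070 = 45.79 MPa.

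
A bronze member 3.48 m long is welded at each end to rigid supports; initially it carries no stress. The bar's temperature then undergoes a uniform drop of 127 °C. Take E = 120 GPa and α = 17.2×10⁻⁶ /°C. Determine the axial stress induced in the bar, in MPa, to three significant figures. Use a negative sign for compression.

Free thermal expansion αLΔT = 17.2e-6 · 3480 · -127 = -7.602 mm.
The walls impose strain ε = −(-7.602)/3480 = 2.1844e-03; σ = Eε = 120000 · 2.1844e-03 = 262.1 MPa.

262 MPa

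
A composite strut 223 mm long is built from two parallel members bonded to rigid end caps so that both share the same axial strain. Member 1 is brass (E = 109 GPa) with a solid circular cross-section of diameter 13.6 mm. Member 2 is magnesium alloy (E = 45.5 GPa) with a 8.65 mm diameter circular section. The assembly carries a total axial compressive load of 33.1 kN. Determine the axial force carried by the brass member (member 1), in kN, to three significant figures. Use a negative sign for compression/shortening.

A_1 = 145.3 mm².
A_2 = 58.77 mm².
Equal strain + equilibrium ⇒ each member carries load in proportion to AE: A₁E₁ = 15830000 N, A₂E₂ = 2674000 N, ΣAE = 18510000 N.
F₁ = P·A₁E₁/ΣAE = -33100·15830000/18510000 = -28320 N.

-28.3 kN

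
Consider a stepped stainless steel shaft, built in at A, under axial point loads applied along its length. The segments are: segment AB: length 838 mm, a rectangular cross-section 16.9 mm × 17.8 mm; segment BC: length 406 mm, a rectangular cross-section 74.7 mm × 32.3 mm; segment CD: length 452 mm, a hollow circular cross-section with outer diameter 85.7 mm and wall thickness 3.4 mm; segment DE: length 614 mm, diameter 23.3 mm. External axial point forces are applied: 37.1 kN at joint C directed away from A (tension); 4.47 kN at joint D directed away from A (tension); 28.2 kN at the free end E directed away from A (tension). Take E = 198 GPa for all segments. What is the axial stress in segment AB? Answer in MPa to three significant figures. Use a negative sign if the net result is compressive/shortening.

232 MPa

Internal axial forces (sectioning from the free end, tension +): N_DE = 28.2 kN, N_CD = 32.67 kN, N_BC = 69.77 kN, N_AB = 69.77 kN.
A_AB = 300.8 mm².
σ_AB = N_AB/A_AB = 69770/300.8 = 231.9 MPa.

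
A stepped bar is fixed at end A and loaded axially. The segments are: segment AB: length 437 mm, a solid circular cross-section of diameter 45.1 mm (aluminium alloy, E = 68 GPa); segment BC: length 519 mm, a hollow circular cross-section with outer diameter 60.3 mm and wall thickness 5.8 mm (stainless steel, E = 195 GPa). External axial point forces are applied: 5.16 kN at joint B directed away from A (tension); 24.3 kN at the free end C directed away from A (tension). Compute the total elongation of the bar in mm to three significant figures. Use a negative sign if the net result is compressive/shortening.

0.184 mm

Internal axial forces (sectioning from the free end, tension +): N_BC = 24.3 kN, N_AB = 29.46 kN.
A_AB = 1598 mm².
A_BC = 993.1 mm².
δ_AB = 29460·437/(1598·68000) = 0.1185 mm
δ_BC = 24300·519/(993.1·195000) = 0.06513 mm
δ = Σδ_i = 0.1836 mm.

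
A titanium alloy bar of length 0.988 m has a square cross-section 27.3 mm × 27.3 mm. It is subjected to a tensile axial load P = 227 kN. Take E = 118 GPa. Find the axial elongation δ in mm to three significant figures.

A = 745.3 mm².
δ_mech = NL/(AE) = 227000·988/(745.3·118000) = 2.55 mm.

2.55 mm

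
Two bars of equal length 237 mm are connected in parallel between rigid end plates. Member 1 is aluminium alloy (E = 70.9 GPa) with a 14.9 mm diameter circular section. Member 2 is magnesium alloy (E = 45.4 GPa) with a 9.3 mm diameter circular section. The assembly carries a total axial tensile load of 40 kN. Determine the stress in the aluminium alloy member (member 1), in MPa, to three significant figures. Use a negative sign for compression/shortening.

184 MPa

A_1 = 174.4 mm².
A_2 = 67.93 mm².
Equal strain + equilibrium ⇒ each member carries load in proportion to AE: A₁E₁ = 12360000 N, A₂E₂ = 3084000 N, ΣAE = 15450000 N.
σ₁ = P·E₁/ΣAE = 40000·70900/15450000 = 183.6 MPa.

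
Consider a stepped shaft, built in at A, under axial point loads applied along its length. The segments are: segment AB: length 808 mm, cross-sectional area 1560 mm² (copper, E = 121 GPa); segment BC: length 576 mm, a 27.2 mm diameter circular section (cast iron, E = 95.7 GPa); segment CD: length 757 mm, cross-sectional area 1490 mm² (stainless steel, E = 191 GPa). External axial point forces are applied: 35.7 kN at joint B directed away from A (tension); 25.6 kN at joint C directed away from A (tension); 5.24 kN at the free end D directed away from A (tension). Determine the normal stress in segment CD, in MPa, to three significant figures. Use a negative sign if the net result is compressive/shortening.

3.52 MPa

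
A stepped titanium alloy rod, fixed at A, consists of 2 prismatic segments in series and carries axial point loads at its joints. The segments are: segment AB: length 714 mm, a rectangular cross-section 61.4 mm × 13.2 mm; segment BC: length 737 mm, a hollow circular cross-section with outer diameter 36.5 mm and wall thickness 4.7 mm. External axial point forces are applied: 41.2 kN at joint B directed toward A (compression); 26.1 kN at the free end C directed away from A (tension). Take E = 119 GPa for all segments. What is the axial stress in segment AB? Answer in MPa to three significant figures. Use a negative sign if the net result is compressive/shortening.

Internal axial forces (sectioning from the free end, tension +): N_BC = 26.1 kN, N_AB = -15.1 kN.
A_AB = 810.5 mm².
σ_AB = N_AB/A_AB = -15100/810.5 = -18.63 MPa.

-18.6 MPa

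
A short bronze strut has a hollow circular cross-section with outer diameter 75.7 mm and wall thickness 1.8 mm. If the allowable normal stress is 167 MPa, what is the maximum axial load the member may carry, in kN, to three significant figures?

A = 417.9 mm².
P_max = σ_allow · A = 167 · 417.9 = 69790 N = 69.79 kN.

69.8 kN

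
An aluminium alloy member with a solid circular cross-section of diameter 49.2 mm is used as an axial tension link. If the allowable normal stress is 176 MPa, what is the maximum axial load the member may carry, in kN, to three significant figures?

335 kN

A = 1901 mm².
P_max = σ_allow · A = 176 · 1901 = 334600 N = 334.6 kN.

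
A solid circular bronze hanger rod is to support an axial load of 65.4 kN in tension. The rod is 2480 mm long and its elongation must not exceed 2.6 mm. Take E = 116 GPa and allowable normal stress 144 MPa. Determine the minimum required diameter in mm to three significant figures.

26.2 mm

Required area A ≥ P/σ_allow = 65400/144 = 454.2 mm².
For a solid circular section, d ≥ √(4A/π) = 24.05 mm.
Elongation limit: A ≥ PL/(Eδ_allow) = 65400·2480/(116000·2.6) = 537.8 mm² ⇒ d ≥ 26.17 mm.
The elongation limit governs.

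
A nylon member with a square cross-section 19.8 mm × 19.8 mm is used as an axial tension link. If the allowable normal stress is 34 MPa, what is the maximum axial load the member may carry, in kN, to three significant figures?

13.3 kN

A = 392 mm².
P_max = σ_allow · A = 34 · 392 = 13330 N = 13.33 kN.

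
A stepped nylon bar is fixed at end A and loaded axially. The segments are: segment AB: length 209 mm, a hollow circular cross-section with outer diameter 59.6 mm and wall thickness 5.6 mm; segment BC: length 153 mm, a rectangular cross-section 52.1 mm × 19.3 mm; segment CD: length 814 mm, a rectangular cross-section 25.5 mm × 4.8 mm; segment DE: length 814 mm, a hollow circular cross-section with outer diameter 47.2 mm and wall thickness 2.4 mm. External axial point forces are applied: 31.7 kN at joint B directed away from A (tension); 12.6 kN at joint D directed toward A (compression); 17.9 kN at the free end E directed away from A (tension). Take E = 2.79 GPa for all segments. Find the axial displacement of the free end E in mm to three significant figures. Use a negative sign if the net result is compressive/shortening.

31.3 mm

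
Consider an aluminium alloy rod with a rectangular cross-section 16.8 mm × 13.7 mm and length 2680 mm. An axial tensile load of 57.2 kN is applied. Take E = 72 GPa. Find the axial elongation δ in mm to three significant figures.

9.25 mm

A = 230.2 mm².
δ_mech = NL/(AE) = 57200·2680/(230.2·72000) = 9.251 mm.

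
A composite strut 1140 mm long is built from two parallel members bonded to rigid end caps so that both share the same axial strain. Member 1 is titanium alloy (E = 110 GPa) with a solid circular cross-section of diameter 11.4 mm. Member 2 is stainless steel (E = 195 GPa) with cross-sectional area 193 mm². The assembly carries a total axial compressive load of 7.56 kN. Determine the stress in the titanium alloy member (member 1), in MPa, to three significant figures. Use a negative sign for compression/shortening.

A_1 = 102.1 mm².
Equal strain + equilibrium ⇒ each member carries load in proportion to AE: A₁E₁ = 11230000 N, A₂E₂ = 37640000 N, ΣAE = 48860000 N.
σ₁ = P·E₁/ΣAE = -7560·110000/48860000 = -17.02 MPa.

-17.0 MPa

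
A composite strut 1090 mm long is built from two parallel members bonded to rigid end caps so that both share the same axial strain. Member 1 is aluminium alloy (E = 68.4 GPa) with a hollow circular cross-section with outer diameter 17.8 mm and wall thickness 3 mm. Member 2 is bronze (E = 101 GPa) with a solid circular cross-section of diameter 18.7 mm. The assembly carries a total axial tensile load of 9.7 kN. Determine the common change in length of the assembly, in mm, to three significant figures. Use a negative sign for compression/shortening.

0.284 mm

A_1 = 139.5 mm².
A_2 = 274.6 mm².
Equal strain + equilibrium ⇒ each member carries load in proportion to AE: A₁E₁ = 9541000 N, A₂E₂ = 27740000 N, ΣAE = 37280000 N.
δ = PL/ΣAE = 9700·1090/37280000 = 0.2836 mm.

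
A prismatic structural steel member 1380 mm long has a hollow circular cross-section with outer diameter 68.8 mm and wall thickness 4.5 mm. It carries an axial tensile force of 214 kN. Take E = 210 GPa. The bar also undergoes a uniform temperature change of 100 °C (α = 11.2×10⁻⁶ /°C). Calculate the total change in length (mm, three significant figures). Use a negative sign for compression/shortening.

A = 909 mm².
δ_mech = NL/(AE) = 214000·1380/(909·210000) = 1.547 mm.
δ_thermal = αLΔT = 11.2e-6·1380·100 = 1.546 mm.
δ = δ_mech + δ_thermal = 3.093 mm.

3.09 mm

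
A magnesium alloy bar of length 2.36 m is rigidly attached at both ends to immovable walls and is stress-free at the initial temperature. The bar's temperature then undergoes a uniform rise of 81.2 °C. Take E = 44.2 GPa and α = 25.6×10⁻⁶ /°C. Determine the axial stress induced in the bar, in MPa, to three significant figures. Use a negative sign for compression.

-91.9 MPa

Free thermal expansion αLΔT = 25.6e-6 · 2360 · 81.2 = 4.906 mm.
The walls impose strain ε = −(4.906)/2360 = -2.0787e-03; σ = Eε = 44200 · -2.0787e-03 = -91.88 MPa.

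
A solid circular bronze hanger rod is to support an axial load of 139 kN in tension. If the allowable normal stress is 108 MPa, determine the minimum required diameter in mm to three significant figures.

40.5 mm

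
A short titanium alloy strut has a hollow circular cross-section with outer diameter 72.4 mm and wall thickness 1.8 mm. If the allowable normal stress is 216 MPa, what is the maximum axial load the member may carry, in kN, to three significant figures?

A = 399.2 mm².
P_max = σ_allow · A = 216 · 399.2 = 86230 N = 86.23 kN.

86.2 kN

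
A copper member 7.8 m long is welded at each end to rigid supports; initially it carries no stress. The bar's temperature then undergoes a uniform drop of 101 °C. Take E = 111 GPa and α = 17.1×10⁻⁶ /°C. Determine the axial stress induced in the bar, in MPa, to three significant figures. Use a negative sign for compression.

192 MPa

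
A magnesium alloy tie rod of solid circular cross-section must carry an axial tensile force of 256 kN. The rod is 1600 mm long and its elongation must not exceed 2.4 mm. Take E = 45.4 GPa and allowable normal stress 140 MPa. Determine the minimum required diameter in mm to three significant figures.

69.2 mm

Required area A ≥ P/σ_allow = 256000/140 = 1829 mm².
For a solid circular section, d ≥ √(4A/π) = 48.25 mm.
Elongation limit: A ≥ PL/(Eδ_allow) = 256000·1600/(45400·2.4) = 3759 mm² ⇒ d ≥ 69.18 mm.
The elongation limit governs.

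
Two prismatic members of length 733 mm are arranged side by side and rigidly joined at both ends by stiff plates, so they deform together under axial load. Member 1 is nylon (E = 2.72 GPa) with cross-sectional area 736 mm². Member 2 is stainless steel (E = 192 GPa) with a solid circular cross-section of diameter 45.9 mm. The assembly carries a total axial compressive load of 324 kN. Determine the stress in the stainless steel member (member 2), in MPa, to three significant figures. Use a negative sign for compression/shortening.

A_2 = 1655 mm².
Equal strain + equilibrium ⇒ each member carries load in proportion to AE: A₁E₁ = 2002000 N, A₂E₂ = 317700000 N, ΣAE = 319700000 N.
σ₂ = P·E₂/ΣAE = -324000·192000/319700000 = -194.6 MPa.

-195 MPa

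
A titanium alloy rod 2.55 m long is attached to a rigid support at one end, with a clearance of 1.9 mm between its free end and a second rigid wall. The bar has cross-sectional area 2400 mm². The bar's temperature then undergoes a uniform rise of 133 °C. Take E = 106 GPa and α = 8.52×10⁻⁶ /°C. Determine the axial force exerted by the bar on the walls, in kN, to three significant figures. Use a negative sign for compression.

Free thermal expansion αLΔT = 8.52e-6 · 2550 · 133 = 2.89 mm.
The walls engage after the gap closes; constrained expansion = 2.89 − 1.9 = 0.9896 mm.
The walls impose strain ε = −(0.9896)/2550 = -3.8806e-04; σ = Eε = 106000 · -3.8806e-04 = -41.13 MPa.
Wall reaction R = σ·A = -41.13·2400 = -98720 N = -98.72 kN.

-98.7 kN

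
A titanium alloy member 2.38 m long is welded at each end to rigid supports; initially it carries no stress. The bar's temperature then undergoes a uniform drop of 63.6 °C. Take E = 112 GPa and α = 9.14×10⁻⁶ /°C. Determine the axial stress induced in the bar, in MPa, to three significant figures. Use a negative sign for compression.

Free thermal expansion αLΔT = 9.14e-6 · 2380 · -63.6 = -1.384 mm.
The walls impose strain ε = −(-1.384)/2380 = 5.8130e-04; σ = Eε = 112000 · 5.8130e-04 = 65.11 MPa.

65.1 MPa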